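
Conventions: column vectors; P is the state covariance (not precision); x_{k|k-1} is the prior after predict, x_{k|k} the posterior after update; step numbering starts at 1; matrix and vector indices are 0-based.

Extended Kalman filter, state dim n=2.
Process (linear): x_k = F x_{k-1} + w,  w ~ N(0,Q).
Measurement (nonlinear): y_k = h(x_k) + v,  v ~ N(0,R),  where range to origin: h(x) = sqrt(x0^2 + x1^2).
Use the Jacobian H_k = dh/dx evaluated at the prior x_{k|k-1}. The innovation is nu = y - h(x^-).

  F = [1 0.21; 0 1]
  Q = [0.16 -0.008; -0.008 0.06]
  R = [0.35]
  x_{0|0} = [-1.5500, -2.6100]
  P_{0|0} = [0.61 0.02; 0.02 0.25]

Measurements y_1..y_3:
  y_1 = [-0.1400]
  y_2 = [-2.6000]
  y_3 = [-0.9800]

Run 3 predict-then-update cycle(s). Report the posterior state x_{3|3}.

step 1: x^-=[-2.0981, -2.6100]  P^-=[0.7894 0.0645; 0.0645 0.3100]  H_jac=[-0.6265 -0.7794]  S=[0.9112]  K=[-0.5980; -0.3095]  nu=[-3.4887]  x^+=[-0.0119, -1.5302]  P^+=[0.4636 -0.1041; -0.1041 0.2227]
step 2: x^-=[-0.3332, -1.5302]  P^-=[0.5897 -0.0654; -0.0654 0.2827]  H_jac=[-0.2128 -0.9771]  S=[0.6194]  K=[-0.0994; -0.4235]  nu=[-4.1661]  x^+=[0.0811, 0.2341]  P^+=[0.5836 -0.0915; -0.0915 0.1716]
step 3: x^-=[0.1302, 0.2341]  P^-=[0.7127 -0.0634; -0.0634 0.2316]  H_jac=[0.4861 0.8739]  S=[0.6414]  K=[0.4537; 0.2675]  nu=[-1.2479]  x^+=[-0.4360, -0.0997]  P^+=[0.5807 -0.1413; -0.1413 0.1857]

x_post = [-0.4360, -0.0997]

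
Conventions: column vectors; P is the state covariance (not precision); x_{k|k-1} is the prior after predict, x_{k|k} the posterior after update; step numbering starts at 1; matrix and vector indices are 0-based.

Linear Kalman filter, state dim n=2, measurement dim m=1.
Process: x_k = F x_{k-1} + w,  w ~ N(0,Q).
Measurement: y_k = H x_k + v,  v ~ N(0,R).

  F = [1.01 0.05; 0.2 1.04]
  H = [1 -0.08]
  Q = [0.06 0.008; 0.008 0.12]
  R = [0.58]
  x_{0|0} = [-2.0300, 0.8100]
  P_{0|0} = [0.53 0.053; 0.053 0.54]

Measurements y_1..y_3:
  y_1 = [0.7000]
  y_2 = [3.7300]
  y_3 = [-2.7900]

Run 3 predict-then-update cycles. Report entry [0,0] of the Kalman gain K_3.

step 1: x^-=[-2.0098, 0.4364]  P^-=[0.6074 0.1993; 0.1993 0.7473]  S=[1.1602]  K=[0.5097; 0.1203]  nu=[2.7447]  x^+=[-0.6107, 0.7665]  P^+=[0.3059 0.1282; 0.1282 0.7305]
step 2: x^-=[-0.5785, 0.6751]  P^-=[0.3868 0.2437; 0.2437 0.9757]  S=[0.9341]  K=[0.3933; 0.1774]  nu=[4.3625]  x^+=[1.1370, 1.4488]  P^+=[0.2424 0.1786; 0.1786 0.9463]
step 3: x^-=[1.2209, 1.7342]  P^-=[0.3276 0.2955; 0.2955 1.2275]  S=[0.8682]  K=[0.3501; 0.2273]  nu=[-3.8721]  x^+=[-0.1350, 0.8541]  P^+=[0.2212 0.2264; 0.2264 1.1827]

K[0,0] = 0.3501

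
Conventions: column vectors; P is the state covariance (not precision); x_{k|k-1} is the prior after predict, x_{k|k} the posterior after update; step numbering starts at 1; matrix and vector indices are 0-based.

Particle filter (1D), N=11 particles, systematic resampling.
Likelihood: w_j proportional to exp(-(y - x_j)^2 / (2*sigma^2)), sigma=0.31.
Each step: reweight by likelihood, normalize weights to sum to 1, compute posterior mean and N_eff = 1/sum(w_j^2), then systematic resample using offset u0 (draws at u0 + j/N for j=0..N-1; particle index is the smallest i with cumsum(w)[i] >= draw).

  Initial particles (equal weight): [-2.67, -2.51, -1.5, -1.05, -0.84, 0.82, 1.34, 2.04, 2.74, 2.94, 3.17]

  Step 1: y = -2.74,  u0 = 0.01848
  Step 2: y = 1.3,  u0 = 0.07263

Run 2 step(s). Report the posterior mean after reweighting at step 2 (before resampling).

step 1: w=[0.5620, 0.4378, 0.0002, 0.0000, 0.0000, 0.0000, 0.0000, 0.0000, 0.0000, 0.0000, 0.0000]  mean=-2.5997  Neff=1.9704  idx=[0, 0, 0, 0, 0, 0, 1, 1, 1, 1, 1]
step 2: w=[0.0003, 0.0003, 0.0003, 0.0003, 0.0003, 0.0003, 0.1996, 0.1996, 0.1996, 0.1996, 0.1996]  mean=-2.5103  Neff=5.0185  idx=[6, 6, 7, 7, 8, 8, 9, 9, 9, 10, 10]

post_mean = -2.5103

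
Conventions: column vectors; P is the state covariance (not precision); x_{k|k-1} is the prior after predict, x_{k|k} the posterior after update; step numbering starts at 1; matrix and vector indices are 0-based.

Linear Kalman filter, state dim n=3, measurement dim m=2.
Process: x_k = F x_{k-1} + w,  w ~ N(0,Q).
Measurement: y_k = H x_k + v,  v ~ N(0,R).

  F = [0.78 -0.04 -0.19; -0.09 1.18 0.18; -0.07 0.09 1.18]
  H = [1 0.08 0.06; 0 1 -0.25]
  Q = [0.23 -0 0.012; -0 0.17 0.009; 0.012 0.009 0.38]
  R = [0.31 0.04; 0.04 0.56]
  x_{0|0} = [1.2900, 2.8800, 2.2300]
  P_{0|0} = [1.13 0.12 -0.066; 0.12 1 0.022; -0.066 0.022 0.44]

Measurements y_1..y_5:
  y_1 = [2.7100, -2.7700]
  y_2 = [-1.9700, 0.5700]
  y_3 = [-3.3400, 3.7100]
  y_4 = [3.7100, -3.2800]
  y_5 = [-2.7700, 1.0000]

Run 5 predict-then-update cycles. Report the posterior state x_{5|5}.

x_post = [-1.7369, 1.8089, 4.4053]

step 1: x^-=[0.4673, 3.6837, 2.8003]  P^-=[0.9474 -0.0462 -0.2062; -0.0462 1.5718 0.2437; -0.2062 0.2437 1.0204]  S=[1.2413 0.1656; 0.1656 2.0737]  K=[0.7580 -0.0579; -0.0215 0.7303; -0.1015 0.0026]  nu=[1.7800, -5.7536]  x^+=[2.1498, -0.5565, 2.6046]  P^+=[0.2418 -0.0301 -0.1118; -0.0301 0.4704 0.2493; -0.1118 0.2493 1.0077]
step 2: x^-=[1.2042, -0.3813, 2.8729]  P^-=[0.4530 -0.1767 -0.3514; -0.1767 0.9756 0.6417; -0.3514 0.6417 1.8598]  S=[0.7117 0.0270; 0.0270 1.3309]  K=[0.5900 -0.0787; -0.1078 0.6146; -0.2700 0.1383]  nu=[-3.3161, 1.6695]  x^+=[-0.8838, 1.0023, 3.9992]  P^+=[0.1995 -0.0770 -0.2263; -0.0770 0.4681 0.5128; -0.2263 0.5128 1.7845]
step 3: x^-=[-1.4893, 1.9822, 4.8712]  P^-=[0.4962 -0.3226 -0.6505; -0.3226 1.1227 1.1951; -0.6505 1.1951 3.0168]  S=[0.7061 -0.0276; -0.0276 1.2737]  K=[0.6066 -0.1125; -0.2030 0.6425; -0.5165 0.3350]  nu=[-2.3015, 2.9456]  x^+=[-3.2166, 4.3419, 7.0466]  P^+=[0.2166 -0.1322 -0.3741; -0.1322 0.5606 0.8359; -0.3741 0.8359 2.6760]
step 4: x^-=[-4.0215, 6.6814, 8.9310]  P^-=[0.5911 -0.5077 -1.0145; -0.5077 1.4344 1.8722; -1.0145 1.8722 4.3526]  S=[0.7410 -0.0898; -0.0898 1.3303]  K=[0.6429 -0.1476; -0.2932 0.7066; -0.7494 0.5388]  nu=[6.6611, -7.7286]  x^+=[1.4020, -0.7327, -0.2248]  P^+=[0.2388 -0.1846 -0.5107; -0.1846 0.6693 1.1412; -0.5107 1.1412 3.4779]
step 5: x^-=[1.1656, -1.0313, -0.4294]  P^-=[0.6822 -0.6824 -1.3469; -0.6824 1.7571 2.5052; -1.3469 2.5052 5.5583]  S=[0.7767 -0.1483; -0.1483 1.4119]  K=[0.6707 -0.1744; -0.3584 0.7633; -0.9142 0.6942]  nu=[-3.8274, 1.9239]  x^+=[-1.7369, 1.8089, 4.4053]  P^+=[0.2552 -0.2226 -0.6071; -0.2226 0.7537 1.3623; -0.6071 1.3623 4.0405]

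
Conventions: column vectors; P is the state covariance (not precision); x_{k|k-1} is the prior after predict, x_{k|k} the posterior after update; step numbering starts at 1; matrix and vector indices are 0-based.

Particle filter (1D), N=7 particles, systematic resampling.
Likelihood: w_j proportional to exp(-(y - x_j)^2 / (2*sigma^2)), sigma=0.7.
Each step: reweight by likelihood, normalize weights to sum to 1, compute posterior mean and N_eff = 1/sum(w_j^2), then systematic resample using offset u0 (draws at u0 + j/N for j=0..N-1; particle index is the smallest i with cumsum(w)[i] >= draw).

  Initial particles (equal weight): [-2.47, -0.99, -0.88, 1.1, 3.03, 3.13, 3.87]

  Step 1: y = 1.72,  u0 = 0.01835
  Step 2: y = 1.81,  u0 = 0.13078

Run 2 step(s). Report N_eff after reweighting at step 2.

step 1: w=[0.0000, 0.0006, 0.0010, 0.6816, 0.1751, 0.1327, 0.0090]  mean=1.7292  Neff=1.9497  idx=[3, 3, 3, 3, 3, 4, 5]
step 2: w=[0.1770, 0.1770, 0.1770, 0.1770, 0.1770, 0.0648, 0.0500]  mean=1.3267  Neff=6.1201  idx=[0, 1, 2, 3, 3, 4, 6]

N_eff = 6.1201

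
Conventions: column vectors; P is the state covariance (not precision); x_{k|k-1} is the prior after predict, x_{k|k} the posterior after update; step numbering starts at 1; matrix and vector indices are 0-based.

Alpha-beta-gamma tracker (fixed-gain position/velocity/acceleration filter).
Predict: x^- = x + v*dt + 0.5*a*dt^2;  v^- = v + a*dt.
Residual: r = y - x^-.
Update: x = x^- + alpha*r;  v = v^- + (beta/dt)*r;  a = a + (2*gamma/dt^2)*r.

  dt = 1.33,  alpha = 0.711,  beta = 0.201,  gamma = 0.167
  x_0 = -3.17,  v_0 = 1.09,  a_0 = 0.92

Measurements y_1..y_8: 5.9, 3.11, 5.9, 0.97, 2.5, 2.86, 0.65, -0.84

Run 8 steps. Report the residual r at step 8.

resid = 12.6378

step 1: x_pred=-0.9066  r=6.8066  x^+=3.9329  v^+=3.3423  a^+=2.2052
step 2: x_pred=10.3285  r=-7.2185  x^+=5.1961  v^+=5.1843  a^+=0.8422
step 3: x_pred=12.8361  r=-6.9361  x^+=7.9045  v^+=5.2562  a^+=-0.4674
step 4: x_pred=14.4819  r=-13.5119  x^+=4.8749  v^+=2.5925  a^+=-3.0187
step 5: x_pred=5.6530  r=-3.1530  x^+=3.4112  v^+=-1.8989  a^+=-3.6141
step 6: x_pred=-2.3108  r=5.1708  x^+=1.3656  v^+=-5.9242  a^+=-2.6377
step 7: x_pred=-8.8465  r=9.4965  x^+=-2.0945  v^+=-7.9972  a^+=-0.8446
step 8: x_pred=-13.4778  r=12.6378  x^+=-4.4923  v^+=-7.2106  a^+=1.5416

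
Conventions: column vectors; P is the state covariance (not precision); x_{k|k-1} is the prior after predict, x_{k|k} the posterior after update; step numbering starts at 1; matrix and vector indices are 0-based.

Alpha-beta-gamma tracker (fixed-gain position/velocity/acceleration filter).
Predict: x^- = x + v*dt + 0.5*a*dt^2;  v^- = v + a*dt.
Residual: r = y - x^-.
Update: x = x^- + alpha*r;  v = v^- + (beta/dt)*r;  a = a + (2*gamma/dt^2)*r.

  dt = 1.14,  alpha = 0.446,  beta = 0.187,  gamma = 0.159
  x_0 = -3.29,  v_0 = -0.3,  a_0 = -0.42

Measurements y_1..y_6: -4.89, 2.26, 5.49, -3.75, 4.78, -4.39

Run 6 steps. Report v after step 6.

v_post = 2.2233

step 1: x_pred=-3.9049  r=-0.9851  x^+=-4.3443  v^+=-0.9404  a^+=-0.6610
step 2: x_pred=-5.8459  r=8.1059  x^+=-2.2306  v^+=-0.3643  a^+=1.3224
step 3: x_pred=-1.7867  r=7.2767  x^+=1.4587  v^+=2.3368  a^+=3.1029
step 4: x_pred=6.1390  r=-9.8890  x^+=1.7285  v^+=4.2520  a^+=0.6832
step 5: x_pred=7.0197  r=-2.2397  x^+=6.0208  v^+=4.6635  a^+=0.1351
step 6: x_pred=11.4250  r=-15.8150  x^+=4.3715  v^+=2.2233  a^+=-3.7346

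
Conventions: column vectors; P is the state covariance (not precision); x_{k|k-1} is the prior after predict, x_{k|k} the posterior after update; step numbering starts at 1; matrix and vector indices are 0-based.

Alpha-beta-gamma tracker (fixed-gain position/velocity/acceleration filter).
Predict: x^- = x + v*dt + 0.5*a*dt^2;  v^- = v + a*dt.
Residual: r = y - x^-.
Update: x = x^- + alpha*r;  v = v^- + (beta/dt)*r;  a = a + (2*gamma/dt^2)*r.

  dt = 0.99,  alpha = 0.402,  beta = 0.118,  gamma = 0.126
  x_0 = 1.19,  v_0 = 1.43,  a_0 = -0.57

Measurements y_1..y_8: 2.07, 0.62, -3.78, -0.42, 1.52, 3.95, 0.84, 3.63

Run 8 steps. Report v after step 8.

v_post = 6.5241

step 1: x_pred=2.3264  r=-0.2564  x^+=2.2233  v^+=0.8351  a^+=-0.6359
step 2: x_pred=2.7385  r=-2.1185  x^+=1.8868  v^+=-0.0469  a^+=-1.1806
step 3: x_pred=1.2618  r=-5.0418  x^+=-0.7650  v^+=-1.8167  a^+=-2.4770
step 4: x_pred=-3.7773  r=3.3573  x^+=-2.4277  v^+=-3.8687  a^+=-1.6137
step 5: x_pred=-7.0485  r=8.5685  x^+=-3.6040  v^+=-4.4450  a^+=0.5894
step 6: x_pred=-7.7157  r=11.6657  x^+=-3.0261  v^+=-2.4711  a^+=3.5888
step 7: x_pred=-3.7137  r=4.5537  x^+=-1.8831  v^+=1.6246  a^+=4.7596
step 8: x_pred=2.0577  r=1.5723  x^+=2.6898  v^+=6.5241  a^+=5.1639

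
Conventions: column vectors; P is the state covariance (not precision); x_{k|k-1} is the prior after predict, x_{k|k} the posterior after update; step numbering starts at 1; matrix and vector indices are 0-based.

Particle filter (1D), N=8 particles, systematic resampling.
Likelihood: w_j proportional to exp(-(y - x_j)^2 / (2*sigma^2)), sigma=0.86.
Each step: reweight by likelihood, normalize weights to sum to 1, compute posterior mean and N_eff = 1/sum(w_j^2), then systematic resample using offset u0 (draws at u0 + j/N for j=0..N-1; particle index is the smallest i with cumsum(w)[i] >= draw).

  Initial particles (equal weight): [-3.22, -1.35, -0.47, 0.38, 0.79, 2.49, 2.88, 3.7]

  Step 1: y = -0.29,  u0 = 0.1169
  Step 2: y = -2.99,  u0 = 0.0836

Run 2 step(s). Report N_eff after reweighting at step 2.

N_eff = 1.5521

step 1: w=[0.0011, 0.1766, 0.3694, 0.2787, 0.1716, 0.0020, 0.0004, 0.0000]  mean=-0.1680  Neff=3.6389  idx=[1, 2, 2, 2, 3, 3, 4, 4]
step 2: w=[0.7943, 0.0669, 0.0669, 0.0669, 0.0023, 0.0023, 0.0003, 0.0003]  mean=-1.1643  Neff=1.5521  idx=[0, 0, 0, 0, 0, 0, 1, 3]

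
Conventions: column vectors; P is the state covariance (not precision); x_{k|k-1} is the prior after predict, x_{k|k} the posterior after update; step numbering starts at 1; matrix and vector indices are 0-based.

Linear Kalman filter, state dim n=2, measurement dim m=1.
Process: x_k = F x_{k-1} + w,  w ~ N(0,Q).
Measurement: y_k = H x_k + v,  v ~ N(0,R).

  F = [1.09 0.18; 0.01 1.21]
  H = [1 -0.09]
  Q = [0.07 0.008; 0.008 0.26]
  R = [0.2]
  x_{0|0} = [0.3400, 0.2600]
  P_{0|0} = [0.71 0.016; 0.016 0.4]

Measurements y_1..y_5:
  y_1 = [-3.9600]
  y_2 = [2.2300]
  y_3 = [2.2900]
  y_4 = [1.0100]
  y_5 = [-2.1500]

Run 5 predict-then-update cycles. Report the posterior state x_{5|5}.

x_post = [-0.8199, -1.9887]

step 1: x^-=[0.4174, 0.3180]  P^-=[0.9328 0.1240; 0.1240 0.8461]  S=[1.1173]  K=[0.8249; 0.0428]  nu=[-4.3488]  x^+=[-3.1697, 0.1318]  P^+=[0.1726 0.0845; 0.0845 0.8440]
step 2: x^-=[-3.4313, 0.1278]  P^-=[0.3356 0.3054; 0.3054 1.4978]  S=[0.4927]  K=[0.6252; 0.3461]  nu=[5.6728]  x^+=[0.1156, 2.0913]  P^+=[0.1429 0.1987; 0.1987 1.4388]
step 3: x^-=[0.5024, 2.5316]  P^-=[0.3644 0.5854; 0.5854 2.3714]  S=[0.4783]  K=[0.6518; 0.7777]  nu=[2.0154]  x^+=[1.8161, 4.0990]  P^+=[0.1612 0.3429; 0.3429 2.0821]
step 4: x^-=[2.7174, 4.9780]  P^-=[0.4636 0.9162; 0.9162 3.3167]  S=[0.5255]  K=[0.7252; 1.1753]  nu=[-1.2594]  x^+=[1.8041, 3.4979]  P^+=[0.1872 0.4682; 0.4682 2.5908]
step 5: x^-=[2.5961, 4.2505]  P^-=[0.5601 1.1927; 1.1927 4.0646]  S=[0.5783]  K=[0.7828; 1.4299]  nu=[-4.3635]  x^+=[-0.8199, -1.9887]  P^+=[0.2057 0.5454; 0.5454 2.8822]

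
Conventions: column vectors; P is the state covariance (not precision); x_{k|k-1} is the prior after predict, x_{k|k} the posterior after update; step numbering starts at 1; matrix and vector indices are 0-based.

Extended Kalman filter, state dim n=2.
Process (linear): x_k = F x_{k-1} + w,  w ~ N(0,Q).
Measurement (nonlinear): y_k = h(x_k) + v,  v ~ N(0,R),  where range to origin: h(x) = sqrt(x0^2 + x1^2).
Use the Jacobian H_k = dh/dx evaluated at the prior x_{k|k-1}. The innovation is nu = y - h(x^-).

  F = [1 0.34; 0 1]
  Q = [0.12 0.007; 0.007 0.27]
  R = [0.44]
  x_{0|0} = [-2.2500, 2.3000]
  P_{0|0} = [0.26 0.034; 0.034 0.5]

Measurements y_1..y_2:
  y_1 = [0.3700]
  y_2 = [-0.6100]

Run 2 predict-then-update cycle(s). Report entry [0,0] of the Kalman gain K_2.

step 1: x^-=[-1.4680, 2.3000]  P^-=[0.4609 0.2110; 0.2110 0.7700]  H_jac=[-0.5380 0.8429]  S=[0.9292]  K=[-0.0755; 0.5764]  nu=[-2.3586]  x^+=[-1.2900, 0.9406]  P^+=[0.4556 0.2514; 0.2514 0.4613]
step 2: x^-=[-0.9702, 0.9406]  P^-=[0.7999 0.4153; 0.4153 0.7313]  H_jac=[-0.7180 0.6961]  S=[0.7916]  K=[-0.3604; 0.2664]  nu=[-1.9613]  x^+=[-0.2634, 0.4181]  P^+=[0.6971 0.4913; 0.4913 0.6751]

K[0,0] = -0.3604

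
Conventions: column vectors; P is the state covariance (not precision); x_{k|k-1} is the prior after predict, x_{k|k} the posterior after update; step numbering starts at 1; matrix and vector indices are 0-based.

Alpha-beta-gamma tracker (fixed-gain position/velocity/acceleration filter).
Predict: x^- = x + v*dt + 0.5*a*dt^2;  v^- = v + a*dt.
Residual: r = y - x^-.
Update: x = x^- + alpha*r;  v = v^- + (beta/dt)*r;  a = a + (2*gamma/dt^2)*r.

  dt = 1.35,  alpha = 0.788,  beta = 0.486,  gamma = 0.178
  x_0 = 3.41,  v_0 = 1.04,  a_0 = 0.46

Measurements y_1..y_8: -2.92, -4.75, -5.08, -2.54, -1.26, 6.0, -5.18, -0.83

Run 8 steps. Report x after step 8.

x_post = -0.6550

step 1: x_pred=5.2332  r=-8.1532  x^+=-1.1915  v^+=-1.2741  a^+=-1.1326
step 2: x_pred=-3.9437  r=-0.8063  x^+=-4.5791  v^+=-3.0934  a^+=-1.2901
step 3: x_pred=-9.9308  r=4.8508  x^+=-6.1084  v^+=-3.0888  a^+=-0.3426
step 4: x_pred=-10.5904  r=8.0504  x^+=-4.2467  v^+=-0.6531  a^+=1.2300
step 5: x_pred=-4.0076  r=2.7476  x^+=-1.8425  v^+=1.9965  a^+=1.7667
step 6: x_pred=2.4626  r=3.5374  x^+=5.2501  v^+=5.6549  a^+=2.4576
step 7: x_pred=15.1237  r=-20.3037  x^+=-0.8756  v^+=1.6634  a^+=-1.5084
step 8: x_pred=-0.0046  r=-0.8254  x^+=-0.6550  v^+=-0.6701  a^+=-1.6696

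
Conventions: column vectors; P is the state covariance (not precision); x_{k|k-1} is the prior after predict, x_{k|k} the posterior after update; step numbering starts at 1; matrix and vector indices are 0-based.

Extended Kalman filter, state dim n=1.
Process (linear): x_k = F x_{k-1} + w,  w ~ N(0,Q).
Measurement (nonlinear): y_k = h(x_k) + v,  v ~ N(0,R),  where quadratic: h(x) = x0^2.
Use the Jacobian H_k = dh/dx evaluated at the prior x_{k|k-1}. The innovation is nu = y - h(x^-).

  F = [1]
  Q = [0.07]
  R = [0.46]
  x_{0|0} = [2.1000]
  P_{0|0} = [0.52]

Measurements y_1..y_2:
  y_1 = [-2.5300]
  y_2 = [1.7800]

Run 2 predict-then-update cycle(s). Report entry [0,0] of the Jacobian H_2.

H_jac[0,0] = 1.0351

step 1: x^-=[2.1000]  P^-=[0.5900]  H_jac=[4.2000]  S=[10.8676]  K=[0.2280]  nu=[-6.9400]  x^+=[0.5176]  P^+=[0.0250]
step 2: x^-=[0.5176]  P^-=[0.0950]  H_jac=[1.0351]  S=[0.5618]  K=[0.1750]  nu=[1.5121]  x^+=[0.7822]  P^+=[0.0778]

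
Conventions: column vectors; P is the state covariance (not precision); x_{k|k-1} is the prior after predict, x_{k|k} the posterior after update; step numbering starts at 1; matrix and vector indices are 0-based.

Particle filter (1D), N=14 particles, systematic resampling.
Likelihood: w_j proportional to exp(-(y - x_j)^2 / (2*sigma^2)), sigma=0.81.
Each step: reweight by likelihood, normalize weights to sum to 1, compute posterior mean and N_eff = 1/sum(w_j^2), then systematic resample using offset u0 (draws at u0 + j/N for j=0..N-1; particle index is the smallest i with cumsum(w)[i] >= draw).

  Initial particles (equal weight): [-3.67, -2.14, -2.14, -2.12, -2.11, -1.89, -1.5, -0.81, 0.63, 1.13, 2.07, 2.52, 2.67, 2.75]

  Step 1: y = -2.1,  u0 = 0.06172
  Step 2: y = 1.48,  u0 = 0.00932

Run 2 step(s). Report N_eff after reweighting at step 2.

step 1: w=[0.0248, 0.1621, 0.1621, 0.1622, 0.1623, 0.1569, 0.1233, 0.0457, 0.0006, 0.0001, 0.0000, 0.0000, 0.0000, 0.0000]  mean=-1.9892  Neff=6.7691  idx=[1, 1, 2, 2, 2, 3, 3, 4, 4, 5, 5, 6, 6, 7]
step 2: w=[0.0021, 0.0021, 0.0021, 0.0021, 0.0021, 0.0024, 0.0024, 0.0025, 0.0025, 0.0081, 0.0081, 0.0536, 0.0536, 0.8561]  mean=-0.9286  Neff=1.3536  idx=[4, 11, 13, 13, 13, 13, 13, 13, 13, 13, 13, 13, 13, 13]

N_eff = 1.3536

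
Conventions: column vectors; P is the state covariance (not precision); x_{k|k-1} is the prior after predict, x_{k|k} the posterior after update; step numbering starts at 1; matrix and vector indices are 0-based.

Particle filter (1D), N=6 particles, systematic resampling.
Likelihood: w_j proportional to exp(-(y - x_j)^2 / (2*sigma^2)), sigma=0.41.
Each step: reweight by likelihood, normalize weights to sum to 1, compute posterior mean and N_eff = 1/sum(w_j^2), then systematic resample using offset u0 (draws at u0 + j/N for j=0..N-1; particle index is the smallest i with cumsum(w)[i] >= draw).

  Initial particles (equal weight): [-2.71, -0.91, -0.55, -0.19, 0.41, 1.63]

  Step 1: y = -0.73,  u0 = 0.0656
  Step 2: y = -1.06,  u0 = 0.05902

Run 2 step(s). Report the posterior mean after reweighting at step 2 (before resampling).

step 1: w=[0.0000, 0.4023, 0.4023, 0.1861, 0.0093, 0.0000]  mean=-0.6189  Neff=2.7900  idx=[1, 1, 1, 2, 2, 3]
step 2: w=[0.2440, 0.2440, 0.2440, 0.1203, 0.1203, 0.0275]  mean=-0.8036  Neff=4.8017  idx=[0, 0, 1, 2, 2, 4]

post_mean = -0.8036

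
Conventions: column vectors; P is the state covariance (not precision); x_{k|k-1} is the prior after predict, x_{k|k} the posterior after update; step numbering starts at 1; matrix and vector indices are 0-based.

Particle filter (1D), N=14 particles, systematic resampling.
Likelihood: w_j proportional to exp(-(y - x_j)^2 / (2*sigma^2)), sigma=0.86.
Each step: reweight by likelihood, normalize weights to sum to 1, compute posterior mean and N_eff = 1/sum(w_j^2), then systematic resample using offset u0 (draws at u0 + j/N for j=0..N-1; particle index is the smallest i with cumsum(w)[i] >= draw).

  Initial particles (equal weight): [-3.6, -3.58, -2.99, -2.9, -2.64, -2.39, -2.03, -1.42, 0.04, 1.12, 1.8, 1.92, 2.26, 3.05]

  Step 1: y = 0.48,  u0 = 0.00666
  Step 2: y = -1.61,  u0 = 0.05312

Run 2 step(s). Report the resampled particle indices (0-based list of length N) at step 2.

step 1: w=[0.0000, 0.0000, 0.0001, 0.0002, 0.0006, 0.0016, 0.0058, 0.0359, 0.3617, 0.3125, 0.1269, 0.1015, 0.0484, 0.0047]  mean=0.8427  Neff=3.8669  idx=[6, 8, 8, 8, 8, 8, 9, 9, 9, 9, 10, 10, 11, 11]
step 2: w=[0.5195, 0.0929, 0.0929, 0.0929, 0.0929, 0.0929, 0.0038, 0.0038, 0.0038, 0.0038, 0.0002, 0.0002, 0.0001, 0.0001]  mean=-1.0178  Neff=3.1934  idx=[0, 0, 0, 0, 0, 0, 0, 1, 2, 2, 3, 4, 5, 5]

resampled_idx = [0, 0, 0, 0, 0, 0, 0, 1, 2, 2, 3, 4, 5, 5]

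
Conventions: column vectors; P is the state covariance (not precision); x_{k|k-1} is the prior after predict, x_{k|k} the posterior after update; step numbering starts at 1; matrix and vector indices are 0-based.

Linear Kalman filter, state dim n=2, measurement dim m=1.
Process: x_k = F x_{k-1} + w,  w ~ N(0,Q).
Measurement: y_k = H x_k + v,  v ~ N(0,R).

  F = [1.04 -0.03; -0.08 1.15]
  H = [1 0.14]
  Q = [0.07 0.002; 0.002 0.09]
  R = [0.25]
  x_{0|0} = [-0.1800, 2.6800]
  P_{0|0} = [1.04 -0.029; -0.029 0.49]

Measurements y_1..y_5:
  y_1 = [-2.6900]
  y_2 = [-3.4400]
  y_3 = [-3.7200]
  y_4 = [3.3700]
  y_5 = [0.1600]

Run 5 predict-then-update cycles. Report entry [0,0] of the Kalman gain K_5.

K[0,0] = 0.4472

step 1: x^-=[-0.2676, 3.0964]  P^-=[1.1971 -0.1362; -0.1362 0.7500]  S=[1.4237]  K=[0.8275; -0.0219]  nu=[-2.8559]  x^+=[-2.6308, 3.1590]  P^+=[0.2223 -0.1104; -0.1104 0.7493]
step 2: x^-=[-2.8308, 3.8433]  P^-=[0.3180 -0.1746; -0.1746 1.1027]  S=[0.5407]  K=[0.5429; -0.0374]  nu=[-1.1473]  x^+=[-3.4536, 3.8862]  P^+=[0.1586 -0.1636; -0.1636 1.1020]
step 3: x^-=[-3.7084, 4.7454]  P^-=[0.2528 -0.2453; -0.2453 1.5785]  S=[0.4650]  K=[0.4697; -0.0523]  nu=[-0.6760]  x^+=[-4.0259, 4.7808]  P^+=[0.1502 -0.2339; -0.2339 1.5772]
step 4: x^-=[-4.3304, 5.8200]  P^-=[0.2484 -0.3452; -0.3452 2.2199]  S=[0.4453]  K=[0.4494; -0.0773]  nu=[6.8856]  x^+=[-1.2360, 5.2877]  P^+=[0.1585 -0.3297; -0.3297 2.2172]
step 5: x^-=[-1.4441, 6.1798]  P^-=[0.2640 -0.4828; -0.4828 3.0839]  S=[0.4393]  K=[0.4472; -0.1163]  nu=[0.7389]  x^+=[-1.1137, 6.0938]  P^+=[0.1762 -0.4600; -0.4600 3.0780]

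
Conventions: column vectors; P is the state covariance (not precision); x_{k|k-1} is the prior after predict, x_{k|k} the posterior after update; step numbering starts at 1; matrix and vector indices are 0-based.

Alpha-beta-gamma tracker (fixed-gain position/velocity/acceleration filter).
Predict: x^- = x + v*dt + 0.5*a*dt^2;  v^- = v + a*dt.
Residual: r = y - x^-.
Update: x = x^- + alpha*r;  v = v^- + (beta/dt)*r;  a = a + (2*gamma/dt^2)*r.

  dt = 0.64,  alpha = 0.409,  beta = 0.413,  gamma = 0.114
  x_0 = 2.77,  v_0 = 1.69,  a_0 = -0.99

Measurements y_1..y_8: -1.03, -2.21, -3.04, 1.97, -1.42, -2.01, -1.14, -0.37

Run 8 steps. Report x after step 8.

x_post = 3.0536

step 1: x_pred=3.6488  r=-4.6788  x^+=1.7352  v^+=-1.9629  a^+=-3.5944
step 2: x_pred=-0.2572  r=-1.9528  x^+=-1.0559  v^+=-5.5235  a^+=-4.6814
step 3: x_pred=-5.5497  r=2.5097  x^+=-4.5232  v^+=-6.9001  a^+=-3.2844
step 4: x_pred=-9.6119  r=11.5819  x^+=-4.8749  v^+=-1.5282  a^+=3.1626
step 5: x_pred=-5.2053  r=3.7853  x^+=-3.6571  v^+=2.9386  a^+=5.2696
step 6: x_pred=-0.6972  r=-1.3128  x^+=-1.2341  v^+=5.4639  a^+=4.5388
step 7: x_pred=3.1923  r=-4.3323  x^+=1.4204  v^+=5.5731  a^+=2.1273
step 8: x_pred=5.4228  r=-5.7928  x^+=3.0536  v^+=3.1963  a^+=-1.0973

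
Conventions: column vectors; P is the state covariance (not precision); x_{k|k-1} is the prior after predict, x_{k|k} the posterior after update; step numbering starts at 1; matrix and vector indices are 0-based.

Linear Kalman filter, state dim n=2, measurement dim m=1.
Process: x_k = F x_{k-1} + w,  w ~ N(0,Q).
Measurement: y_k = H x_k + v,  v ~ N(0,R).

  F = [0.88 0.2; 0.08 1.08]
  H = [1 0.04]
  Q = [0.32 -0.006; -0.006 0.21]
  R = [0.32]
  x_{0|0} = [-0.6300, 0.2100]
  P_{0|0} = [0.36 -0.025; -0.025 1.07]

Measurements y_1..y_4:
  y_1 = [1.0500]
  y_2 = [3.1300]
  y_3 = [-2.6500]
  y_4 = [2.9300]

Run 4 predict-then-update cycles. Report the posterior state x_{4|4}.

x_post = [1.5566, 1.7014]

step 1: x^-=[-0.5124, 0.1764]  P^-=[0.6328 0.2263; 0.2263 1.4560]  S=[0.9732]  K=[0.6595; 0.2924]  nu=[1.5553]  x^+=[0.5133, 0.6311]  P^+=[0.2095 0.0386; 0.0386 1.3728]
step 2: x^-=[0.5780, 0.7227]  P^-=[0.5507 0.3426; 0.3426 1.8193]  S=[0.9011]  K=[0.6264; 0.4610]  nu=[2.5231]  x^+=[2.1585, 1.8859]  P^+=[0.1972 0.0824; 0.0824 1.6278]
step 3: x^-=[2.2767, 2.2094]  P^-=[0.5668 0.4391; 0.4391 2.1242]  S=[0.9253]  K=[0.6315; 0.5664]  nu=[-5.0151]  x^+=[-0.8904, -0.6310]  P^+=[0.1978 0.1081; 0.1081 1.8273]
step 4: x^-=[-0.9098, -0.7527]  P^-=[0.5843 0.5071; 0.5071 2.3613]  S=[0.9487]  K=[0.6373; 0.6342]  nu=[3.8699]  x^+=[1.5566, 1.7014]  P^+=[0.1990 0.1237; 0.1237 1.9798]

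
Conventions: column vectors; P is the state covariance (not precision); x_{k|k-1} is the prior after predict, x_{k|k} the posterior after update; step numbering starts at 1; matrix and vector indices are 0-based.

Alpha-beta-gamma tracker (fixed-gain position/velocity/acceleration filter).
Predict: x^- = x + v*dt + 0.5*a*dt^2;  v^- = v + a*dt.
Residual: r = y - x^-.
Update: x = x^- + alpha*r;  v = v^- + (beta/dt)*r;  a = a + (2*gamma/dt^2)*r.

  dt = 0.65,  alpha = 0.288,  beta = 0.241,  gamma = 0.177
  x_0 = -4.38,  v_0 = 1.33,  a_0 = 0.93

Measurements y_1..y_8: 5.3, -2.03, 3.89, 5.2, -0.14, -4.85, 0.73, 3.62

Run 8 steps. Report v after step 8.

v_post = -20.1292

step 1: x_pred=-3.3190  r=8.6190  x^+=-0.8368  v^+=5.1302  a^+=8.1516
step 2: x_pred=4.2199  r=-6.2499  x^+=2.4199  v^+=8.1115  a^+=2.9150
step 3: x_pred=8.3082  r=-4.4182  x^+=7.0357  v^+=8.3681  a^+=-0.7868
step 4: x_pred=12.3088  r=-7.1088  x^+=10.2615  v^+=5.2210  a^+=-6.7431
step 5: x_pred=12.2306  r=-12.3706  x^+=8.6679  v^+=-3.7487  a^+=-17.1080
step 6: x_pred=2.6172  r=-7.4672  x^+=0.4666  v^+=-17.6375  a^+=-23.3645
step 7: x_pred=-15.9335  r=16.6635  x^+=-11.1344  v^+=-26.6461  a^+=-9.4027
step 8: x_pred=-30.4407  r=34.0607  x^+=-20.6312  v^+=-20.1292  a^+=19.1358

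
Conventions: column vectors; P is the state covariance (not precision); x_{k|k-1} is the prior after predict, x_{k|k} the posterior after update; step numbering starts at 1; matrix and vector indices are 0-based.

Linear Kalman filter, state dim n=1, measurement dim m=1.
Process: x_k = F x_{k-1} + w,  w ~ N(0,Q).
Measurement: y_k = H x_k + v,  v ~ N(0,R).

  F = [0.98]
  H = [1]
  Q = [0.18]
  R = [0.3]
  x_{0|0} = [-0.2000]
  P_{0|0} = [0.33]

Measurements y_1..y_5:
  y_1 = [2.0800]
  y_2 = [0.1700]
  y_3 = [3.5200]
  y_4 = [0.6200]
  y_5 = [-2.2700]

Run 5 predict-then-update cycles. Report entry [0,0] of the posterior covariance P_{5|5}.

P_post[0,0] = 0.1575

step 1: x^-=[-0.1960]  P^-=[0.4969]  S=[0.7969]  K=[0.6236]  nu=[2.2760]  x^+=[1.2232]  P^+=[0.1871]
step 2: x^-=[1.1987]  P^-=[0.3597]  S=[0.6597]  K=[0.5452]  nu=[-1.0287]  x^+=[0.6379]  P^+=[0.1636]
step 3: x^-=[0.6251]  P^-=[0.3371]  S=[0.6371]  K=[0.5291]  nu=[2.8949]  x^+=[2.1568]  P^+=[0.1587]
step 4: x^-=[2.1137]  P^-=[0.3324]  S=[0.6324]  K=[0.5257]  nu=[-1.4937]  x^+=[1.3285]  P^+=[0.1577]
step 5: x^-=[1.3020]  P^-=[0.3315]  S=[0.6315]  K=[0.5249]  nu=[-3.5720]  x^+=[-0.5730]  P^+=[0.1575]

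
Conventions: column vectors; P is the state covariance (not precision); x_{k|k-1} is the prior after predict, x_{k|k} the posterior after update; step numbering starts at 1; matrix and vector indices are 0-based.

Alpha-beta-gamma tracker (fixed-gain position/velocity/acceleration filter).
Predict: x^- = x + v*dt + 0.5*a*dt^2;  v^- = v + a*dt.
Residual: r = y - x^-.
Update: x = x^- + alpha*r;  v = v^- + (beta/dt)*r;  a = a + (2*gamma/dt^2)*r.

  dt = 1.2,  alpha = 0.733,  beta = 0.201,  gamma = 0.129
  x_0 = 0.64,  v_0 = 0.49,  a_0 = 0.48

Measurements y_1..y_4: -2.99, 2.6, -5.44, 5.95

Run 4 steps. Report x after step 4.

step 1: x_pred=1.5736  r=-4.5636  x^+=-1.7715  v^+=0.3016  a^+=-0.3376
step 2: x_pred=-1.6527  r=4.2527  x^+=1.4645  v^+=0.6088  a^+=0.4243
step 3: x_pred=2.5005  r=-7.9405  x^+=-3.3199  v^+=-0.2121  a^+=-0.9984
step 4: x_pred=-4.2933  r=10.2433  x^+=3.2150  v^+=0.3056  a^+=0.8369

x_post = 3.2150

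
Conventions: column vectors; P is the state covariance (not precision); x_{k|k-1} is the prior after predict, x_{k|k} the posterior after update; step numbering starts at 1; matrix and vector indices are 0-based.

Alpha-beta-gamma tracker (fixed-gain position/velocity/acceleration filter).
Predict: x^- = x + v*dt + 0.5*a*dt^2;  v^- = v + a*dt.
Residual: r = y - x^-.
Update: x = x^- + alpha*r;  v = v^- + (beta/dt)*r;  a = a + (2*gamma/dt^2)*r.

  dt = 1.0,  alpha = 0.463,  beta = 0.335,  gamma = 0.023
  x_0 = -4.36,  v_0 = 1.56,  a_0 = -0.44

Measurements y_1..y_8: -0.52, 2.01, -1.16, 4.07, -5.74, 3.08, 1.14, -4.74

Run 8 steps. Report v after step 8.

v_post = -2.0558

step 1: x_pred=-3.0200  r=2.5000  x^+=-1.8625  v^+=1.9575  a^+=-0.3250
step 2: x_pred=-0.0675  r=2.0775  x^+=0.8944  v^+=2.3285  a^+=-0.2294
step 3: x_pred=3.1081  r=-4.2681  x^+=1.1320  v^+=0.6692  a^+=-0.4258
step 4: x_pred=1.5883  r=2.4817  x^+=2.7373  v^+=1.0748  a^+=-0.3116
step 5: x_pred=3.6563  r=-9.3963  x^+=-0.6942  v^+=-2.3846  a^+=-0.7438
step 6: x_pred=-3.4507  r=6.5307  x^+=-0.4270  v^+=-0.9406  a^+=-0.4434
step 7: x_pred=-1.5893  r=2.7293  x^+=-0.3257  v^+=-0.4698  a^+=-0.3179
step 8: x_pred=-0.9543  r=-3.7857  x^+=-2.7071  v^+=-2.0558  a^+=-0.4920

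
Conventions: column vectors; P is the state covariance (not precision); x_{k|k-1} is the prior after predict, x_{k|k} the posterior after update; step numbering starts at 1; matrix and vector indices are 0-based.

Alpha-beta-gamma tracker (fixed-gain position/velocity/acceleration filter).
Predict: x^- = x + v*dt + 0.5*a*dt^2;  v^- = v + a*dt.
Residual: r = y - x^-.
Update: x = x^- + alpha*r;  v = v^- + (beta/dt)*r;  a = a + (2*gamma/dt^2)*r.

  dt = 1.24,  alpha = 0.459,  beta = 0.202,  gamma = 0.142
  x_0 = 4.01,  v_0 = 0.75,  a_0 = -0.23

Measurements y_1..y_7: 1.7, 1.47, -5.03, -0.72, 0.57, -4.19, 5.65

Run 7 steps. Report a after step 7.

a_post = 4.4128

step 1: x_pred=4.7632  r=-3.0632  x^+=3.3572  v^+=-0.0342  a^+=-0.7958
step 2: x_pred=2.7030  r=-1.2330  x^+=2.1370  v^+=-1.2218  a^+=-1.0235
step 3: x_pred=-0.1649  r=-4.8651  x^+=-2.3980  v^+=-3.2835  a^+=-1.9221
step 4: x_pred=-7.9473  r=7.2273  x^+=-4.6300  v^+=-4.4896  a^+=-0.5872
step 5: x_pred=-10.6485  r=11.2185  x^+=-5.4992  v^+=-3.3902  a^+=1.4849
step 6: x_pred=-8.5615  r=4.3715  x^+=-6.5550  v^+=-0.8368  a^+=2.2923
step 7: x_pred=-5.8303  r=11.4803  x^+=-0.5609  v^+=3.8758  a^+=4.4128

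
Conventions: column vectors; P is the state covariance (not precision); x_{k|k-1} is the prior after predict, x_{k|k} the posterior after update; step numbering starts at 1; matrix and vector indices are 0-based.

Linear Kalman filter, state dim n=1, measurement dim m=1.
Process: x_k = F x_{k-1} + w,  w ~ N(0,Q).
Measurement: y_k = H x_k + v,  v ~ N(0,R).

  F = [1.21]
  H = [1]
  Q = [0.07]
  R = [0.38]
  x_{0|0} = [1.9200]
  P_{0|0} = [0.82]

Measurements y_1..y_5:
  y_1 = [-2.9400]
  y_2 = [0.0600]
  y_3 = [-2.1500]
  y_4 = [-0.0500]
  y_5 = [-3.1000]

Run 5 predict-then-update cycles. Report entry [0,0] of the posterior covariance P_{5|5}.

step 1: x^-=[2.3232]  P^-=[1.2706]  S=[1.6506]  K=[0.7698]  nu=[-5.2632]  x^+=[-1.7283]  P^+=[0.2925]
step 2: x^-=[-2.0912]  P^-=[0.4983]  S=[0.8783]  K=[0.5673]  nu=[2.1512]  x^+=[-0.8708]  P^+=[0.2156]
step 3: x^-=[-1.0536]  P^-=[0.3856]  S=[0.7656]  K=[0.5037]  nu=[-1.0964]  x^+=[-1.6059]  P^+=[0.1914]
step 4: x^-=[-1.9431]  P^-=[0.3502]  S=[0.7302]  K=[0.4796]  nu=[1.8931]  x^+=[-1.0351]  P^+=[0.1823]
step 5: x^-=[-1.2525]  P^-=[0.3368]  S=[0.7168]  K=[0.4699]  nu=[-1.8475]  x^+=[-2.1206]  P^+=[0.1786]

P_post[0,0] = 0.1786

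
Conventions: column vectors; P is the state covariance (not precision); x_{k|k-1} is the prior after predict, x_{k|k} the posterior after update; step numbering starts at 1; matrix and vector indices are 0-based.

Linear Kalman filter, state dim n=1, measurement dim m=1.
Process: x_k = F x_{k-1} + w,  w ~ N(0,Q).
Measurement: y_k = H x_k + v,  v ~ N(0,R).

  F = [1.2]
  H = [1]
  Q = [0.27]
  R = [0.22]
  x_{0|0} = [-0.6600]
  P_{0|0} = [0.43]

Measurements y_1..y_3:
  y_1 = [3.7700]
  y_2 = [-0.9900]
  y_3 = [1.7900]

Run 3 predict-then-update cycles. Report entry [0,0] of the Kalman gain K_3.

K[0,0] = 0.6915

step 1: x^-=[-0.7920]  P^-=[0.8892]  S=[1.1092]  K=[0.8017]  nu=[4.5620]  x^+=[2.8652]  P^+=[0.1764]
step 2: x^-=[3.4382]  P^-=[0.5240]  S=[0.7440]  K=[0.7043]  nu=[-4.4282]  x^+=[0.3195]  P^+=[0.1549]
step 3: x^-=[0.3834]  P^-=[0.4931]  S=[0.7131]  K=[0.6915]  nu=[1.4066]  x^+=[1.3560]  P^+=[0.1521]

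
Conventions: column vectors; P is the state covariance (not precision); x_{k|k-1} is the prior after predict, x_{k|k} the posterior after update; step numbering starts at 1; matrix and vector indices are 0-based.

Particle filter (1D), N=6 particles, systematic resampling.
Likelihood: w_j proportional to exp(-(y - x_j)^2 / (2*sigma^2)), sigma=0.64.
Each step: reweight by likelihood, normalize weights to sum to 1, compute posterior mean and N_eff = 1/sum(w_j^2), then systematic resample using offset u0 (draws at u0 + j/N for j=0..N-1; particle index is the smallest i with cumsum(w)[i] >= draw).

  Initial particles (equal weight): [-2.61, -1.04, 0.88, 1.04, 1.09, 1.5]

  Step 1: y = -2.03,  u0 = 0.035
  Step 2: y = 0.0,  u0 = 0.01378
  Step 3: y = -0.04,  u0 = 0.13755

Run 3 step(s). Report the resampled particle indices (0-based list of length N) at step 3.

resampled_idx = [0, 1, 2, 3, 4, 5]

step 1: w=[0.6869, 0.3131, 0.0000, 0.0000, 0.0000, 0.0000]  mean=-2.1183  Neff=1.7549  idx=[0, 0, 0, 0, 1, 1]
step 2: w=[0.0005, 0.0005, 0.0005, 0.0005, 0.4991, 0.4991]  mean=-1.0429  Neff=2.0073  idx=[4, 4, 4, 5, 5, 5]
step 3: w=[0.1667, 0.1667, 0.1667, 0.1667, 0.1667, 0.1667]  mean=-1.0400  Neff=6.0000  idx=[0, 1, 2, 3, 4, 5]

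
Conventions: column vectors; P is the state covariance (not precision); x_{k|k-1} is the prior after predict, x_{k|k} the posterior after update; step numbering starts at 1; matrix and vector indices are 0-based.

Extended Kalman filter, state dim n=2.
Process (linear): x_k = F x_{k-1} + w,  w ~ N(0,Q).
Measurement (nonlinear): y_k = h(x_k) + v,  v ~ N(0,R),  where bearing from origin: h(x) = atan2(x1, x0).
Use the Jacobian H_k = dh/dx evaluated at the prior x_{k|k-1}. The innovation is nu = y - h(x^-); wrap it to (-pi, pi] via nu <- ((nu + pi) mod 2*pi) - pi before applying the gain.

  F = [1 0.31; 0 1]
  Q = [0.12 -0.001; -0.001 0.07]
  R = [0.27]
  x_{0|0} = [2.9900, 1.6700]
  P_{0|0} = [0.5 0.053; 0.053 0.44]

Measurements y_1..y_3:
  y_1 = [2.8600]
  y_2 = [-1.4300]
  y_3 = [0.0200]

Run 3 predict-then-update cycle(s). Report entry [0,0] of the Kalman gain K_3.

K[0,0] = -0.0259

step 1: x^-=[3.5077, 1.6700]  P^-=[0.6951 0.1884; 0.1884 0.5100]  H_jac=[-0.1106 0.2324]  S=[0.2964]  K=[-0.1118; 0.3296]  nu=[2.4157]  x^+=[3.2377, 2.4662]  P^+=[0.6914 0.1993; 0.1993 0.4778]
step 2: x^-=[4.0022, 2.4662]  P^-=[0.9809 0.3464; 0.3464 0.5478]  H_jac=[-0.1116 0.1811]  S=[0.2862]  K=[-0.1633; 0.2116]  nu=[-1.9823]  x^+=[4.3258, 2.0468]  P^+=[0.9733 0.3563; 0.3563 0.5350]
step 3: x^-=[4.9604, 2.0468]  P^-=[1.3656 0.5212; 0.5212 0.6050]  H_jac=[-0.0711 0.1723]  S=[0.2821]  K=[-0.0259; 0.2381]  nu=[-0.3714]  x^+=[4.9700, 1.9584]  P^+=[1.3655 0.5229; 0.5229 0.5890]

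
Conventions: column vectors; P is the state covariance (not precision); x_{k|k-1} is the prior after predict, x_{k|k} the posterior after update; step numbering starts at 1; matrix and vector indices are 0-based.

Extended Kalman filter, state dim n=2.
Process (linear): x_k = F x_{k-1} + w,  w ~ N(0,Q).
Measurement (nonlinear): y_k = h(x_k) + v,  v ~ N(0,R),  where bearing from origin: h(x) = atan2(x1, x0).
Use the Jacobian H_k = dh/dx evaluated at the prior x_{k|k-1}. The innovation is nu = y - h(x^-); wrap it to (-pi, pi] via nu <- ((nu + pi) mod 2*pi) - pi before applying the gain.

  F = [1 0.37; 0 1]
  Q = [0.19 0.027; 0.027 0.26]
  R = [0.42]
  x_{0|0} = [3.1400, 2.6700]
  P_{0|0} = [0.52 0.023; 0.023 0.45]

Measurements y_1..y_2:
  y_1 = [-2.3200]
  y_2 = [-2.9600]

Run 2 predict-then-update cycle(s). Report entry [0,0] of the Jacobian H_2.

step 1: x^-=[4.1279, 2.6700]  P^-=[0.7886 0.2165; 0.2165 0.7100]  H_jac=[-0.1105 0.1708]  S=[0.4422]  K=[-0.1134; 0.2202]  nu=[-2.8941]  x^+=[4.4561, 2.0328]  P^+=[0.7829 0.2275; 0.2275 0.6886]
step 2: x^-=[5.2083, 2.0328]  P^-=[1.2356 0.5093; 0.5093 0.9486]  H_jac=[-0.0650 0.1666]  S=[0.4405]  K=[0.0102; 0.2836]  nu=[2.9511]  x^+=[5.2385, 2.8697]  P^+=[1.2355 0.5080; 0.5080 0.9131]

H_jac[0,0] = -0.0650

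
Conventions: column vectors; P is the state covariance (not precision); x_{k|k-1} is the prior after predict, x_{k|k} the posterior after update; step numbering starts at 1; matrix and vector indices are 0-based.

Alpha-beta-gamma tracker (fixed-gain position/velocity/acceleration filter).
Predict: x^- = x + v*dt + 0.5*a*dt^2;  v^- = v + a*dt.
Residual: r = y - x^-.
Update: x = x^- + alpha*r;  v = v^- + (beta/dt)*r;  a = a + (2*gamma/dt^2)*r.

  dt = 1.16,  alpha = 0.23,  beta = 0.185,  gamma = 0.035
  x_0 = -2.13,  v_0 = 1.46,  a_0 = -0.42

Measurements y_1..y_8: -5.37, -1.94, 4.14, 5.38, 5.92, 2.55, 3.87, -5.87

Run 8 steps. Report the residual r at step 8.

resid = -13.4524

step 1: x_pred=-0.7190  r=-4.6510  x^+=-1.7887  v^+=0.2310  a^+=-0.6620
step 2: x_pred=-1.9661  r=0.0261  x^+=-1.9601  v^+=-0.5327  a^+=-0.6606
step 3: x_pred=-3.0224  r=7.1624  x^+=-1.3751  v^+=-0.1567  a^+=-0.2880
step 4: x_pred=-1.7506  r=7.1306  x^+=-0.1105  v^+=0.6464  a^+=0.0829
step 5: x_pred=0.6951  r=5.2249  x^+=1.8969  v^+=1.5759  a^+=0.3547
step 6: x_pred=3.9636  r=-1.4136  x^+=3.6385  v^+=1.7620  a^+=0.2812
step 7: x_pred=5.8716  r=-2.0016  x^+=5.4112  v^+=1.7690  a^+=0.1771
step 8: x_pred=7.5824  r=-13.4524  x^+=4.4883  v^+=-0.1710  a^+=-0.5227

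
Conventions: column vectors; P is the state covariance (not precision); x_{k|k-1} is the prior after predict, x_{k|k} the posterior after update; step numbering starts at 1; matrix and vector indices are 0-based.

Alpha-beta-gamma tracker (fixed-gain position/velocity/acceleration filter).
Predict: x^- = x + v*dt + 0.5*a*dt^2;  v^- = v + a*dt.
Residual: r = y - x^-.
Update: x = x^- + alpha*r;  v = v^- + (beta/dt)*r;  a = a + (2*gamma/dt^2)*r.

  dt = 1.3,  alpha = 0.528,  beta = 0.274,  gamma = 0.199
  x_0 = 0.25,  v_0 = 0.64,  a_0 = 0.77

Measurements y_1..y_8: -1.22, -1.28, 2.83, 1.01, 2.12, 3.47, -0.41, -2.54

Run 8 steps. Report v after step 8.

step 1: x_pred=1.7327  r=-2.9527  x^+=0.1737  v^+=1.0187  a^+=0.0746
step 2: x_pred=1.5610  r=-2.8410  x^+=0.0610  v^+=0.5169  a^+=-0.5944
step 3: x_pred=0.2307  r=2.5993  x^+=1.6031  v^+=0.2920  a^+=0.0177
step 4: x_pred=1.9977  r=-0.9877  x^+=1.4762  v^+=0.1069  a^+=-0.2149
step 5: x_pred=1.4336  r=0.6864  x^+=1.7960  v^+=-0.0278  a^+=-0.0532
step 6: x_pred=1.7149  r=1.7551  x^+=2.6416  v^+=0.2729  a^+=0.3601
step 7: x_pred=3.3007  r=-3.7107  x^+=1.3415  v^+=-0.0410  a^+=-0.5138
step 8: x_pred=0.8539  r=-3.3939  x^+=-0.9381  v^+=-1.4243  a^+=-1.3131

v_post = -1.4243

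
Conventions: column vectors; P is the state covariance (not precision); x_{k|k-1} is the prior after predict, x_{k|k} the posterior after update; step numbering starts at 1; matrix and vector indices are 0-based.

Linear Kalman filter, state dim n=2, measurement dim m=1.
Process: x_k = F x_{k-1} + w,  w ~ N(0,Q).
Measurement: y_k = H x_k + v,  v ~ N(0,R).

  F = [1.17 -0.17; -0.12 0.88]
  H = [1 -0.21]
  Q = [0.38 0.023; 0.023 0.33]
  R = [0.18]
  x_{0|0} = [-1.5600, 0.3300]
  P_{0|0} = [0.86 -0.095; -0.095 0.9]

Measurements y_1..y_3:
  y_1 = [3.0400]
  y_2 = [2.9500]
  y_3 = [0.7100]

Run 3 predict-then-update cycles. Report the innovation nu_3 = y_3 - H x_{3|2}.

step 1: x^-=[-1.8813, 0.4776]  P^-=[1.6211 -0.3321; -0.3321 1.0594]  S=[1.9873]  K=[0.8508; -0.2791]  nu=[5.0216]  x^+=[2.3912, -0.9238]  P^+=[0.1825 0.1397; 0.1397 0.9046]
step 2: x^-=[2.9547, -1.0999]  P^-=[0.6004 0.0088; 0.0088 1.0037]  S=[0.8209]  K=[0.7291; -0.2461]  nu=[-0.2357]  x^+=[2.7829, -1.0419]  P^+=[0.1640 0.1560; 0.1560 0.9540]
step 3: x^-=[3.4331, -1.2508]  P^-=[0.5700 0.0211; 0.0211 1.0381]  S=[0.7869]  K=[0.7187; -0.2502]  nu=[-2.9858]  x^+=[1.2872, -0.5037]  P^+=[0.1635 0.1626; 0.1626 0.9889]

innov = [-2.9858]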